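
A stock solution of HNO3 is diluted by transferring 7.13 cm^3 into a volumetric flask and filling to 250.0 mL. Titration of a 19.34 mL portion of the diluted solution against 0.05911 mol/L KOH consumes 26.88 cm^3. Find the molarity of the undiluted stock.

2.88 M

n(KOH) = 0.05911 x 0.02688 = 0.001589 mol.
n(HNO3) in the aliquot = 0.001589 mol.
[diluted HNO3] = 0.001589 / 0.01934 = 0.08215 M.
Dilution factor = 250.0/7.130 = 35.06, so [stock] = 0.08215 x 35.06 = 2.88 M.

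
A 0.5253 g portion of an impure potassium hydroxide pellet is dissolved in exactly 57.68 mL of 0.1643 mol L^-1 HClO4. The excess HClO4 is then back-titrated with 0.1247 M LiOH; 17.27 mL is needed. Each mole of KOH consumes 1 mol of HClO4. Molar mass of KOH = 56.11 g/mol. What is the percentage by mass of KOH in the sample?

Total n(HClO4) added = 0.1643 x 0.05768 = 0.009477 mol.
n(LiOH) used = 0.1247 x 0.01727 = 0.002154 mol, which equals the excess n(HClO4).
So n(HClO4) consumed by the sample = 0.009477 - 0.002154 = 0.007323 mol.
n(KOH) = 0.007323 / 1 = 0.007323 mol.
mass KOH = 0.007323 x 56.11 = 0.4109 g, so %KOH = 0.4109/0.5253 x 100 = 78.2%.

78.2%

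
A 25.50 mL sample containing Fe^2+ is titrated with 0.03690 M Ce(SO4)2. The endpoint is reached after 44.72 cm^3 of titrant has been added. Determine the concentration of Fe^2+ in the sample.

0.0647 M

n(Ce(SO4)2) = 0.03690 x 0.04472 = 0.001650 mol.
From the balanced equation, 1 mol Ce(SO4)2 reacts with 1 mol Fe^2+, so n(Fe^2+) = 0.001650 x 1/1 = 0.001650 mol.
[Fe^2+] = 0.001650 / 0.02550 L = 0.0647 M.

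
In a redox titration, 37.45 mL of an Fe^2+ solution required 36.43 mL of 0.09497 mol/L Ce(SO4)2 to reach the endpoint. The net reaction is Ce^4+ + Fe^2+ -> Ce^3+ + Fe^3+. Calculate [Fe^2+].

0.0924 M

n(Ce(SO4)2) = 0.09497 x 0.03643 = 0.003460 mol.
From the balanced equation, 1 mol Ce(SO4)2 reacts with 1 mol Fe^2+, so n(Fe^2+) = 0.003460 x 1/1 = 0.003460 mol.
[Fe^2+] = 0.003460 / 0.03745 L = 0.0924 M.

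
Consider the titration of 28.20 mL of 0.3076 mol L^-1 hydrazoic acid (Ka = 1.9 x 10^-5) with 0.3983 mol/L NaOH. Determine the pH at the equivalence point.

8.98

n(HN3) = 0.3076 x 0.02820 = 0.008674 mol; V(NaOH) at equivalence = 0.008674/0.3983 = 0.02178 L.
At equivalence all the acid is converted to N3-; total volume = 0.02820 + 0.02178 = 0.04998 L, so [N3-] = 0.008674/0.04998 = 0.1736 M.
Kb = Kw/Ka = 1.0e-14 / 1.9 x 10^-5 = 5.26e-10.
[OH^-] = sqrt(Kb x [N3-]) = sqrt(5.26e-10 x 0.1736) = 9.56e-6 M.
pOH = 5.02, so pH = 14.00 - 5.02 = 8.98.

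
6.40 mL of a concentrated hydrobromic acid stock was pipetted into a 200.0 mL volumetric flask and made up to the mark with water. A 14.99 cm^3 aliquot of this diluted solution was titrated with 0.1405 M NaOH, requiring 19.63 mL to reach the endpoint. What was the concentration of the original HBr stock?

5.75 M

n(NaOH) = 0.1405 x 0.01963 = 0.002758 mol.
n(HBr) in the aliquot = 0.002758 mol.
[diluted HBr] = 0.002758 / 0.01499 = 0.1840 M.
Dilution factor = 200.0/6.400 = 31.25, so [stock] = 0.1840 x 31.25 = 5.75 M.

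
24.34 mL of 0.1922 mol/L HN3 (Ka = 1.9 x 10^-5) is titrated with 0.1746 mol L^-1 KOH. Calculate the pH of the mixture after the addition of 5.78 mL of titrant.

4.16

Initial n(HN3) = 0.1922 x 0.02434 = 0.004678 mol.
n(KOH) added = 0.1746 x 0.005780 = 0.001009 mol, converting that many moles of HN3 to N3-.
Remaining n(HN3) = 0.003669 mol; n(N3-) = 0.001009 mol.
By Henderson-Hasselbalch, pH = pKa + log([A^-]/[HA]) = 4.72 + log(0.001009/0.003669) = 4.72 + (-0.56) = 4.16.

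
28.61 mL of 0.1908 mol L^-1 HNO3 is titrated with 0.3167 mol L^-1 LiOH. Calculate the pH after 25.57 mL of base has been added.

12.69

n(acid) = 0.1908 x 0.02861 = 0.005459 mol; n(LiOH) added = 0.3167 x 0.02557 = 0.008098 mol.
Base is in excess by 0.008098 - 0.005459 = 0.002639 mol in a total volume of 0.05418 L.
[OH^-] = 0.002639/0.05418 = 0.04871 M, so pOH = 1.31 and pH = 14.00 - 1.31 = 12.69.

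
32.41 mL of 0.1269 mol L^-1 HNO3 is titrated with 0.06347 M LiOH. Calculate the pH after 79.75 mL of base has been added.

11.93

n(acid) = 0.1269 x 0.03241 = 0.004113 mol; n(LiOH) added = 0.06347 x 0.07975 = 0.005062 mol.
Base is in excess by 0.005062 - 0.004113 = 0.0009489 mol in a total volume of 0.1122 L.
[OH^-] = 0.0009489/0.1122 = 0.008460 M, so pOH = 2.07 and pH = 14.00 - 2.07 = 11.93.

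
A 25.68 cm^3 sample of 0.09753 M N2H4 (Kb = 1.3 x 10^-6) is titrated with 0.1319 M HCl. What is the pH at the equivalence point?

n(N2H4) = 0.09753 x 0.02568 = 0.002505 mol; V(HCl) at equivalence = 0.002505/0.1319 = 0.01899 L.
At equivalence the base is fully converted to N2H5+; total volume = 0.04467 L, so [N2H5+] = 0.002505/0.04467 = 0.05607 M.
Ka(N2H5+) = Kw/Kb = 1.0e-14 / 1.3 x 10^-6 = 7.69e-9.
[H^+] = sqrt(Ka x [N2H5+]) = sqrt(7.69e-9 x 0.05607) = 2.08e-5 M.
pH = -log(2.08e-5) = 4.68.

4.68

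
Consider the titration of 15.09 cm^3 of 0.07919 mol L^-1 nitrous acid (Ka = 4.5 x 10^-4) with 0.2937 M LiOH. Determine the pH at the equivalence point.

n(HNO2) = 0.07919 x 0.01509 = 0.001195 mol; V(LiOH) at equivalence = 0.001195/0.2937 = 0.004069 L.
At equivalence all the acid is converted to NO2-; total volume = 0.01509 + 0.004069 = 0.01916 L, so [NO2-] = 0.001195/0.01916 = 0.06237 M.
Kb = Kw/Ka = 1.0e-14 / 4.5 x 10^-4 = 2.22e-11.
[OH^-] = sqrt(Kb x [NO2-]) = sqrt(2.22e-11 x 0.06237) = 1.18e-6 M.
pOH = 5.93, so pH = 14.00 - 5.93 = 8.07.

8.07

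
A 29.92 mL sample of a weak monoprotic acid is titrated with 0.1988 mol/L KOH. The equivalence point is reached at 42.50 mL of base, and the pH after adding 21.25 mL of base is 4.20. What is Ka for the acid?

21.25 mL is half of the equivalence volume, so this is the half-equivalence point where [HA] = [A^-].
At half-equivalence pH = pKa, so pKa = 4.20.
Ka = 10^(-4.20) = 6.3 x 10^-5.

6.3 x 10^-5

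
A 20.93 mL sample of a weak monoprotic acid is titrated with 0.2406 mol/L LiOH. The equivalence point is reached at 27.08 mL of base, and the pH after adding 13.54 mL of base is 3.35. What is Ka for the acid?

13.54 mL is half of the equivalence volume, so this is the half-equivalence point where [HA] = [A^-].
At half-equivalence pH = pKa, so pKa = 3.35.
Ka = 10^(-3.35) = 4.5 x 10^-4.

4.5 x 10^-4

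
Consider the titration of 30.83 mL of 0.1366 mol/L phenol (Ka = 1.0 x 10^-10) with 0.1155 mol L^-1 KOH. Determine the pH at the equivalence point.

n(C6H5OH) = 0.1366 x 0.03083 = 0.004211 mol; V(KOH) at equivalence = 0.004211/0.1155 = 0.03646 L.
At equivalence all the acid is converted to C6H5O-; total volume = 0.03083 + 0.03646 = 0.06729 L, so [C6H5O-] = 0.004211/0.06729 = 0.06258 M.
Kb = Kw/Ka = 1.0e-14 / 1.0 x 10^-10 = 0.000100.
[OH^-] = sqrt(Kb x [C6H5O-]) = sqrt(0.000100 x 0.06258) = 0.00250 M.
pOH = 2.60, so pH = 14.00 - 2.60 = 11.40.

11.40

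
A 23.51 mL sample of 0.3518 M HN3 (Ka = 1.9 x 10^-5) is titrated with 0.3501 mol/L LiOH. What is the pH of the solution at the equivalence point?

n(HN3) = 0.3518 x 0.02351 = 0.008271 mol; V(LiOH) at equivalence = 0.008271/0.3501 = 0.02362 L.
At equivalence all the acid is converted to N3-; total volume = 0.02351 + 0.02362 = 0.04713 L, so [N3-] = 0.008271/0.04713 = 0.1755 M.
Kb = Kw/Ka = 1.0e-14 / 1.9 x 10^-5 = 5.26e-10.
[OH^-] = sqrt(Kb x [N3-]) = sqrt(5.26e-10 x 0.1755) = 9.61e-6 M.
pOH = 5.02, so pH = 14.00 - 5.02 = 8.98.

8.98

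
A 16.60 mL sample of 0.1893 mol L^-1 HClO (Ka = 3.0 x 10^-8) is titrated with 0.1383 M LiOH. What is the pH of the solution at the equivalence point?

n(HClO) = 0.1893 x 0.01660 = 0.003142 mol; V(LiOH) at equivalence = 0.003142/0.1383 = 0.02272 L.
At equivalence all the acid is converted to ClO-; total volume = 0.01660 + 0.02272 = 0.03932 L, so [ClO-] = 0.003142/0.03932 = 0.07992 M.
Kb = Kw/Ka = 1.0e-14 / 3.0 x 10^-8 = 3.33e-7.
[OH^-] = sqrt(Kb x [ClO-]) = sqrt(3.33e-7 x 0.07992) = 0.000163 M.
pOH = 3.79, so pH = 14.00 - 3.79 = 10.21.

10.21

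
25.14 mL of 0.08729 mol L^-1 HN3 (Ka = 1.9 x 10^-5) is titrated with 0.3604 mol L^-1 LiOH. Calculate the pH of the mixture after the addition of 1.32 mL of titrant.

Initial n(HN3) = 0.08729 x 0.02514 = 0.002194 mol.
n(LiOH) added = 0.3604 x 0.001320 = 0.0004757 mol, converting that many moles of HN3 to N3-.
Remaining n(HN3) = 0.001719 mol; n(N3-) = 0.0004757 mol.
By Henderson-Hasselbalch, pH = pKa + log([A^-]/[HA]) = 4.72 + log(0.0004757/0.001719) = 4.72 + (-0.56) = 4.16.

4.16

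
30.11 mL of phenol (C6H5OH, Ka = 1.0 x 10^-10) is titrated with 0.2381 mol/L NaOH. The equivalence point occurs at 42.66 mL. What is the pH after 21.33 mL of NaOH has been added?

10.00

21.33 mL is exactly half the equivalence volume (42.66/2), i.e. the half-equivalence point.
There, n(HA) = n(A^-), so pH = pKa = -log(1.0 x 10^-10) = 10.00.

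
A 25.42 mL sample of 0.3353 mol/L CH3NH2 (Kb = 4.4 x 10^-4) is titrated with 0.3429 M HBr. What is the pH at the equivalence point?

n(CH3NH2) = 0.3353 x 0.02542 = 0.008523 mol; V(HBr) at equivalence = 0.008523/0.3429 = 0.02486 L.
At equivalence the base is fully converted to CH3NH3+; total volume = 0.05028 L, so [CH3NH3+] = 0.008523/0.05028 = 0.1695 M.
Ka(CH3NH3+) = Kw/Kb = 1.0e-14 / 4.4 x 10^-4 = 2.27e-11.
[H^+] = sqrt(Ka x [CH3NH3+]) = sqrt(2.27e-11 x 0.1695) = 1.96e-6 M.
pH = -log(1.96e-6) = 5.71.

5.71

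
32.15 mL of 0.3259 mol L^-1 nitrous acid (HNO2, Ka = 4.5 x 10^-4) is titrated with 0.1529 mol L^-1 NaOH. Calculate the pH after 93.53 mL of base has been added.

12.48

n(acid) = 0.3259 x 0.03215 = 0.01048 mol; n(NaOH) added = 0.1529 x 0.09353 = 0.01430 mol.
Base is in excess by 0.01430 - 0.01048 = 0.003823 mol in a total volume of 0.1257 L.
[OH^-] = 0.003823/0.1257 = 0.03042 M, so pOH = 1.52 and pH = 14.00 - 1.52 = 12.48.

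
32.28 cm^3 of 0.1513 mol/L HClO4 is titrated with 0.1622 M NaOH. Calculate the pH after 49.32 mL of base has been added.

n(acid) = 0.1513 x 0.03228 = 0.004884 mol; n(NaOH) added = 0.1622 x 0.04932 = 0.008000 mol.
Base is in excess by 0.008000 - 0.004884 = 0.003116 mol in a total volume of 0.08160 L.
[OH^-] = 0.003116/0.08160 = 0.03818 M, so pOH = 1.42 and pH = 14.00 - 1.42 = 12.58.

12.58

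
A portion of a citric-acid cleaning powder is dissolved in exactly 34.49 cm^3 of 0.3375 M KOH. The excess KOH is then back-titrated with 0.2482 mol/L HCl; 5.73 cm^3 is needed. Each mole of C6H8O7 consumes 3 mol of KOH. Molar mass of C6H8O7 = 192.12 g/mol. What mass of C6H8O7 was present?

0.654 g

Total n(KOH) added = 0.3375 x 0.03449 = 0.01164 mol.
n(HCl) used = 0.2482 x 0.005730 = 0.001422 mol, which equals the excess n(KOH).
So n(KOH) consumed by the sample = 0.01164 - 0.001422 = 0.01022 mol.
n(C6H8O7) = 0.01022 / 3 = 0.003406 mol.
mass = 0.003406 mol x 192.12 g/mol = 0.654 g.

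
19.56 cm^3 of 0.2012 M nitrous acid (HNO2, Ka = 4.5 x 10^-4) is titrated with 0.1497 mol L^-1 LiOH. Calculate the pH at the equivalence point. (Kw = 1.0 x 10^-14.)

8.14

n(HNO2) = 0.2012 x 0.01956 = 0.003935 mol; V(LiOH) at equivalence = 0.003935/0.1497 = 0.02629 L.
At equivalence all the acid is converted to NO2-; total volume = 0.01956 + 0.02629 = 0.04585 L, so [NO2-] = 0.003935/0.04585 = 0.08584 M.
Kb = Kw/Ka = 1.0e-14 / 4.5 x 10^-4 = 2.22e-11.
[OH^-] = sqrt(Kb x [NO2-]) = sqrt(2.22e-11 x 0.08584) = 1.38e-6 M.
pOH = 5.86, so pH = 14.00 - 5.86 = 8.14.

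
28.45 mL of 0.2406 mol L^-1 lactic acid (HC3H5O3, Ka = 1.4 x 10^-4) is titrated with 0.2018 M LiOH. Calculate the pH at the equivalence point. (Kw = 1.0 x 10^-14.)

n(HC3H5O3) = 0.2406 x 0.02845 = 0.006845 mol; V(LiOH) at equivalence = 0.006845/0.2018 = 0.03392 L.
At equivalence all the acid is converted to C3H5O3-; total volume = 0.02845 + 0.03392 = 0.06237 L, so [C3H5O3-] = 0.006845/0.06237 = 0.1097 M.
Kb = Kw/Ka = 1.0e-14 / 1.4 x 10^-4 = 7.14e-11.
[OH^-] = sqrt(Kb x [C3H5O3-]) = sqrt(7.14e-11 x 0.1097) = 2.80e-6 M.
pOH = 5.55, so pH = 14.00 - 5.55 = 8.45.

8.45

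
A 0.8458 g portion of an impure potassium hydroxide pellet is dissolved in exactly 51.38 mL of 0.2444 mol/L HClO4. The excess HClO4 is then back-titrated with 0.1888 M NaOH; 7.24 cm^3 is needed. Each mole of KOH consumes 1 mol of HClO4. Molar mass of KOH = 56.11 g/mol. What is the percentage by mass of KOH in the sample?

Total n(HClO4) added = 0.2444 x 0.05138 = 0.01256 mol.
n(NaOH) used = 0.1888 x 0.007240 = 0.001367 mol, which equals the excess n(HClO4).
So n(HClO4) consumed by the sample = 0.01256 - 0.001367 = 0.01119 mol.
n(KOH) = 0.01119 / 1 = 0.01119 mol.
mass KOH = 0.01119 x 56.11 = 0.6279 g, so %KOH = 0.6279/0.8458 x 100 = 74.2%.

74.2%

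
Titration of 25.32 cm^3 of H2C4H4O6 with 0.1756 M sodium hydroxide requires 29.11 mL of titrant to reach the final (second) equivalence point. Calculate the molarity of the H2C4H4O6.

n(NaOH) = 0.1756 x 0.02911 = 0.005112 mol.
At the final (second) equivalence point, 2 mol OH^- react per mol H2C4H4O6, so n(H2C4H4O6) = 0.005112 / 2 = 0.002556 mol.
[H2C4H4O6] = 0.002556 / 0.02532 L = 0.101 M.

0.101 M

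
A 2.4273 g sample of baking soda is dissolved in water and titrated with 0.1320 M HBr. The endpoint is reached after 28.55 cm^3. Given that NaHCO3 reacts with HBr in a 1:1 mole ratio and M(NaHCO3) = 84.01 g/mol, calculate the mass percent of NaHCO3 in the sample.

n(HBr) = 0.1320 x 0.02855 = 0.003769 mol.
n(NaHCO3) = 0.003769 / 1 = 0.003769 mol.
mass of NaHCO3 = 0.003769 x 84.01 = 0.3166 g.
% purity = 0.3166 / 2.4273 x 100 = 13.0%.

13.0%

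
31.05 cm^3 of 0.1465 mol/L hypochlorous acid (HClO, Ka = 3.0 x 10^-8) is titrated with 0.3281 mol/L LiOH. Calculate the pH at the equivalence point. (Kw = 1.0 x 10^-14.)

10.26

n(HClO) = 0.1465 x 0.03105 = 0.004549 mol; V(LiOH) at equivalence = 0.004549/0.3281 = 0.01386 L.
At equivalence all the acid is converted to ClO-; total volume = 0.03105 + 0.01386 = 0.04491 L, so [ClO-] = 0.004549/0.04491 = 0.1013 M.
Kb = Kw/Ka = 1.0e-14 / 3.0 x 10^-8 = 3.33e-7.
[OH^-] = sqrt(Kb x [ClO-]) = sqrt(3.33e-7 x 0.1013) = 0.000184 M.
pOH = 3.74, so pH = 14.00 - 3.74 = 10.26.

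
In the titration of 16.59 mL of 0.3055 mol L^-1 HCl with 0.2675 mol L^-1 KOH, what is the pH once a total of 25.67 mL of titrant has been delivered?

n(acid) = 0.3055 x 0.01659 = 0.005068 mol; n(KOH) added = 0.2675 x 0.02567 = 0.006867 mol.
Base is in excess by 0.006867 - 0.005068 = 0.001798 mol in a total volume of 0.04226 L.
[OH^-] = 0.001798/0.04226 = 0.04256 M, so pOH = 1.37 and pH = 14.00 - 1.37 = 12.63.

12.63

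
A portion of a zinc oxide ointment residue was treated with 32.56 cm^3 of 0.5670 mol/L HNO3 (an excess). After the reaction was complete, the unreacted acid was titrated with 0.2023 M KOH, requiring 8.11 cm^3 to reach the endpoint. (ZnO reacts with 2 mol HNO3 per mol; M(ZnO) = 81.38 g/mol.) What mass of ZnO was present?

0.684 g

Total n(HNO3) added = 0.5670 x 0.03256 = 0.01846 mol.
n(KOH) used = 0.2023 x 0.008110 = 0.001641 mol, which equals the excess n(HNO3).
So n(HNO3) consumed by the sample = 0.01846 - 0.001641 = 0.01682 mol.
n(ZnO) = 0.01682 / 2 = 0.008410 mol.
mass = 0.008410 mol x 81.38 g/mol = 0.684 g.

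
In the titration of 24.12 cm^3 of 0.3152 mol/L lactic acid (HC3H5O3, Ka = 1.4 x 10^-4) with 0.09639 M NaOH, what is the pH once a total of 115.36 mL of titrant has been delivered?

12.40

n(acid) = 0.3152 x 0.02412 = 0.007603 mol; n(NaOH) added = 0.09639 x 0.1154 = 0.01112 mol.
Base is in excess by 0.01112 - 0.007603 = 0.003517 mol in a total volume of 0.1395 L.
[OH^-] = 0.003517/0.1395 = 0.02521 M, so pOH = 1.60 and pH = 14.00 - 1.60 = 12.40.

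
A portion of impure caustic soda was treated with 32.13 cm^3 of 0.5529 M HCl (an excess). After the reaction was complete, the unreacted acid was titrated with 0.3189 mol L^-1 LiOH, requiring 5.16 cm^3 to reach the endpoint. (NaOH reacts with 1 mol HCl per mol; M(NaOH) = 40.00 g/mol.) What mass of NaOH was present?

0.645 g

Total n(HCl) added = 0.5529 x 0.03213 = 0.01776 mol.
n(LiOH) used = 0.3189 x 0.005160 = 0.001646 mol, which equals the excess n(HCl).
So n(HCl) consumed by the sample = 0.01776 - 0.001646 = 0.01612 mol.
n(NaOH) = 0.01612 / 1 = 0.01612 mol.
mass = 0.01612 mol x 40.00 g/mol = 0.645 g.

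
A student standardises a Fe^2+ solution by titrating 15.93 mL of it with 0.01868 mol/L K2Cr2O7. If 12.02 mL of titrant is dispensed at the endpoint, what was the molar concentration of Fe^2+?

0.0846 M

n(K2Cr2O7) = 0.01868 x 0.01202 = 0.0002245 mol.
From the balanced equation, 1 mol K2Cr2O7 reacts with 6 mol Fe^2+, so n(Fe^2+) = 0.0002245 x 6/1 = 0.001347 mol.
[Fe^2+] = 0.001347 / 0.01593 L = 0.0846 M.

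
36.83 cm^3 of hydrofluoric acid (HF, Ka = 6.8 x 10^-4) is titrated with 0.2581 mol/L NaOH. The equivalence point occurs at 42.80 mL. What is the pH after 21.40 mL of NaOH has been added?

21.40 mL is exactly half the equivalence volume (42.80/2), i.e. the half-equivalence point.
There, n(HA) = n(A^-), so pH = pKa = -log(6.8 x 10^-4) = 3.17.

3.17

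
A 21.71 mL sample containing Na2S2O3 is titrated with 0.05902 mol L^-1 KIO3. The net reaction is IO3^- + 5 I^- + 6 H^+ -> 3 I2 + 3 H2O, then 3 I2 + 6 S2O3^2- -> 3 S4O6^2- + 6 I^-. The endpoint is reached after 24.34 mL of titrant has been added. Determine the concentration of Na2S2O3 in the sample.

n(KIO3) = 0.05902 x 0.02434 = 0.001437 mol.
From the balanced equation, 1 mol KIO3 reacts with 6 mol Na2S2O3, so n(Na2S2O3) = 0.001437 x 6/1 = 0.008619 mol.
[Na2S2O3] = 0.008619 / 0.02171 L = 0.397 M.

0.397 M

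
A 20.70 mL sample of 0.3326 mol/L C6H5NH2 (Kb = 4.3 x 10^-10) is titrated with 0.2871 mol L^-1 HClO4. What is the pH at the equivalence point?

2.72

n(C6H5NH2) = 0.3326 x 0.02070 = 0.006885 mol; V(HClO4) at equivalence = 0.006885/0.2871 = 0.02398 L.
At equivalence the base is fully converted to C6H5NH3+; total volume = 0.04468 L, so [C6H5NH3+] = 0.006885/0.04468 = 0.1541 M.
Ka(C6H5NH3+) = Kw/Kb = 1.0e-14 / 4.3 x 10^-10 = 2.33e-5.
[H^+] = sqrt(Ka x [C6H5NH3+]) = sqrt(2.33e-5 x 0.1541) = 0.00189 M.
pH = -log(0.00189) = 2.72.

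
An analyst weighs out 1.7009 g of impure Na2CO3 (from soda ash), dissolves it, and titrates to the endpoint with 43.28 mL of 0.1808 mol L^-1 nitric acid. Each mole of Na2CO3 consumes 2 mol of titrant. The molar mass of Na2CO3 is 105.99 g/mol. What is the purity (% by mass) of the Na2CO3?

n(HNO3) = 0.1808 x 0.04328 = 0.007825 mol.
n(Na2CO3) = 0.007825 / 2 = 0.003913 mol.
mass of Na2CO3 = 0.003913 x 105.99 = 0.4147 g.
% purity = 0.4147 / 1.7009 x 100 = 24.4%.

24.4%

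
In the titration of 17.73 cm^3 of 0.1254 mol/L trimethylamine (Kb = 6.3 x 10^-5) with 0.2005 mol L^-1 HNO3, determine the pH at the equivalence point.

n((CH3)3N) = 0.1254 x 0.01773 = 0.002223 mol; V(HNO3) at equivalence = 0.002223/0.2005 = 0.01109 L.
At equivalence the base is fully converted to (CH3)3NH+; total volume = 0.02882 L, so [(CH3)3NH+] = 0.002223/0.02882 = 0.07715 M.
Ka((CH3)3NH+) = Kw/Kb = 1.0e-14 / 6.3 x 10^-5 = 1.59e-10.
[H^+] = sqrt(Ka x [(CH3)3NH+]) = sqrt(1.59e-10 x 0.07715) = 3.50e-6 M.
pH = -log(3.50e-6) = 5.46.

5.46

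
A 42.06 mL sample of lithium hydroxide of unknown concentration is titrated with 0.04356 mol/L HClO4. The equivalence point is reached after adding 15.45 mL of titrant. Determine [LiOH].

0.0160 M

n(HClO4) delivered = 0.04356 x 0.01545 = 0.0006730 mol.
For a 1:1 reaction, n(LiOH) = 0.0006730 mol.
[LiOH] = 0.0006730 mol / 0.04206 L = 0.0160 M.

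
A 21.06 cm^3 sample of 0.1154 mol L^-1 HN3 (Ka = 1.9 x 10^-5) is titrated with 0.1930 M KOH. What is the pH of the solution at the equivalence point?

n(HN3) = 0.1154 x 0.02106 = 0.002430 mol; V(KOH) at equivalence = 0.002430/0.1930 = 0.01259 L.
At equivalence all the acid is converted to N3-; total volume = 0.02106 + 0.01259 = 0.03365 L, so [N3-] = 0.002430/0.03365 = 0.07222 M.
Kb = Kw/Ka = 1.0e-14 / 1.9 x 10^-5 = 5.26e-10.
[OH^-] = sqrt(Kb x [N3-]) = sqrt(5.26e-10 x 0.07222) = 6.17e-6 M.
pOH = 5.21, so pH = 14.00 - 5.21 = 8.79.

8.79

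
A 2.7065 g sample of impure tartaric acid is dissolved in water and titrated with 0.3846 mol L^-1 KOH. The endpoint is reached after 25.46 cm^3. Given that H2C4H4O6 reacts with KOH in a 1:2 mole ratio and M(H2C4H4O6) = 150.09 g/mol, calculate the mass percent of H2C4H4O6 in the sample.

n(KOH) = 0.3846 x 0.02546 = 0.009792 mol.
n(H2C4H4O6) = 0.009792 / 2 = 0.004896 mol.
mass of H2C4H4O6 = 0.004896 x 150.09 = 0.7348 g.
% purity = 0.7348 / 2.7065 x 100 = 27.2%.

27.2%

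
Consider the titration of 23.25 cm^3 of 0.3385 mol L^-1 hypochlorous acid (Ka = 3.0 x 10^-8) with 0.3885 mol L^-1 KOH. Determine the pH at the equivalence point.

n(HClO) = 0.3385 x 0.02325 = 0.007870 mol; V(KOH) at equivalence = 0.007870/0.3885 = 0.02026 L.
At equivalence all the acid is converted to ClO-; total volume = 0.02325 + 0.02026 = 0.04351 L, so [ClO-] = 0.007870/0.04351 = 0.1809 M.
Kb = Kw/Ka = 1.0e-14 / 3.0 x 10^-8 = 3.33e-7.
[OH^-] = sqrt(Kb x [ClO-]) = sqrt(3.33e-7 x 0.1809) = 0.000246 M.
pOH = 3.61, so pH = 14.00 - 3.61 = 10.39.

10.39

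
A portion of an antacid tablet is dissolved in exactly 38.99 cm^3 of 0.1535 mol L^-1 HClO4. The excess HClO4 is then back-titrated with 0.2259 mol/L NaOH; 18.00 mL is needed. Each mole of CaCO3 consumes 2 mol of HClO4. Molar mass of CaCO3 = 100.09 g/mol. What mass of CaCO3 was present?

Total n(HClO4) added = 0.1535 x 0.03899 = 0.005985 mol.
n(NaOH) used = 0.2259 x 0.01800 = 0.004066 mol, which equals the excess n(HClO4).
So n(HClO4) consumed by the sample = 0.005985 - 0.004066 = 0.001919 mol.
n(CaCO3) = 0.001919 / 2 = 0.0009594 mol.
mass = 0.0009594 mol x 100.09 g/mol = 0.0960 g.

0.0960 g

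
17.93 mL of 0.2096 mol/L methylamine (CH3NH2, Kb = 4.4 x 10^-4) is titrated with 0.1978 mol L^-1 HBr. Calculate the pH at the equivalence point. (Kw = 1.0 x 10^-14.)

n(CH3NH2) = 0.2096 x 0.01793 = 0.003758 mol; V(HBr) at equivalence = 0.003758/0.1978 = 0.01900 L.
At equivalence the base is fully converted to CH3NH3+; total volume = 0.03693 L, so [CH3NH3+] = 0.003758/0.03693 = 0.1018 M.
Ka(CH3NH3+) = Kw/Kb = 1.0e-14 / 4.4 x 10^-4 = 2.27e-11.
[H^+] = sqrt(Ka x [CH3NH3+]) = sqrt(2.27e-11 x 0.1018) = 1.52e-6 M.
pH = -log(1.52e-6) = 5.82.

5.82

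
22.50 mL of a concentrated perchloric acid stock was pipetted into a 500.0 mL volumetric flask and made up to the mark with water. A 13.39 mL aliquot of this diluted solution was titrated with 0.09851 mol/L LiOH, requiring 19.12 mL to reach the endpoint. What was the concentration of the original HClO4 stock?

3.13 M

n(LiOH) = 0.09851 x 0.01912 = 0.001884 mol.
n(HClO4) in the aliquot = 0.001884 mol.
[diluted HClO4] = 0.001884 / 0.01339 = 0.1407 M.
Dilution factor = 500.0/22.50 = 22.22, so [stock] = 0.1407 x 22.22 = 3.13 M.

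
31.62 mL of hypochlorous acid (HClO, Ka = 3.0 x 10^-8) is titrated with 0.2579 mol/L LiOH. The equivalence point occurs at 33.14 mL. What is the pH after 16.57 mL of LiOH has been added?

16.57 mL is exactly half the equivalence volume (33.14/2), i.e. the half-equivalence point.
There, n(HA) = n(A^-), so pH = pKa = -log(3.0 x 10^-8) = 7.52.

7.52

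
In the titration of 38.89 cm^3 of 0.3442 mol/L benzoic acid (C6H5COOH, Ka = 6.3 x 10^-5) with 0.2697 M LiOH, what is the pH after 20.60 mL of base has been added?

Initial n(C6H5COOH) = 0.3442 x 0.03889 = 0.01339 mol.
n(LiOH) added = 0.2697 x 0.02060 = 0.005556 mol, converting that many moles of C6H5COOH to C6H5COO-.
Remaining n(C6H5COOH) = 0.007830 mol; n(C6H5COO-) = 0.005556 mol.
By Henderson-Hasselbalch, pH = pKa + log([A^-]/[HA]) = 4.20 + log(0.005556/0.007830) = 4.20 + (-0.15) = 4.05.

4.05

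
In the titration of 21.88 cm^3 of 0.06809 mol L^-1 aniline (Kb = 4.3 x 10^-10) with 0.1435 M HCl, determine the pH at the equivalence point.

n(C6H5NH2) = 0.06809 x 0.02188 = 0.001490 mol; V(HCl) at equivalence = 0.001490/0.1435 = 0.01038 L.
At equivalence the base is fully converted to C6H5NH3+; total volume = 0.03226 L, so [C6H5NH3+] = 0.001490/0.03226 = 0.04618 M.
Ka(C6H5NH3+) = Kw/Kb = 1.0e-14 / 4.3 x 10^-10 = 2.33e-5.
[H^+] = sqrt(Ka x [C6H5NH3+]) = sqrt(2.33e-5 x 0.04618) = 0.00104 M.
pH = -log(0.00104) = 2.98.

2.98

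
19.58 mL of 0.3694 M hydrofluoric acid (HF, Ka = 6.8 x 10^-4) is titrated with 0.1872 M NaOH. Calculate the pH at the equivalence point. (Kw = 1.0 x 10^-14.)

8.13

n(HF) = 0.3694 x 0.01958 = 0.007233 mol; V(NaOH) at equivalence = 0.007233/0.1872 = 0.03864 L.
At equivalence all the acid is converted to F-; total volume = 0.01958 + 0.03864 = 0.05822 L, so [F-] = 0.007233/0.05822 = 0.1242 M.
Kb = Kw/Ka = 1.0e-14 / 6.8 x 10^-4 = 1.47e-11.
[OH^-] = sqrt(Kb x [F-]) = sqrt(1.47e-11 x 0.1242) = 1.35e-6 M.
pOH = 5.87, so pH = 14.00 - 5.87 = 8.13.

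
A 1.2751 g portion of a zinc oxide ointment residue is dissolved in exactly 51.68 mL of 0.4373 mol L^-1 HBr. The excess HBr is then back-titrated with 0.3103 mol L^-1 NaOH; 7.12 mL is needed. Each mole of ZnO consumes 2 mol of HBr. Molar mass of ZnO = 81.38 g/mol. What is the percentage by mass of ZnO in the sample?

Total n(HBr) added = 0.4373 x 0.05168 = 0.02260 mol.
n(NaOH) used = 0.3103 x 0.007120 = 0.002209 mol, which equals the excess n(HBr).
So n(HBr) consumed by the sample = 0.02260 - 0.002209 = 0.02039 mol.
n(ZnO) = 0.02039 / 2 = 0.01020 mol.
mass ZnO = 0.01020 x 81.38 = 0.8297 g, so %ZnO = 0.8297/1.2751 x 100 = 65.1%.

65.1%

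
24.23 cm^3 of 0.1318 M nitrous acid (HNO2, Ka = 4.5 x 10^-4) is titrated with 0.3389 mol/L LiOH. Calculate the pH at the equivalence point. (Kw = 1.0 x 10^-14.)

n(HNO2) = 0.1318 x 0.02423 = 0.003194 mol; V(LiOH) at equivalence = 0.003194/0.3389 = 0.009423 L.
At equivalence all the acid is converted to NO2-; total volume = 0.02423 + 0.009423 = 0.03365 L, so [NO2-] = 0.003194/0.03365 = 0.09489 M.
Kb = Kw/Ka = 1.0e-14 / 4.5 x 10^-4 = 2.22e-11.
[OH^-] = sqrt(Kb x [NO2-]) = sqrt(2.22e-11 x 0.09489) = 1.45e-6 M.
pOH = 5.84, so pH = 14.00 - 5.84 = 8.16.

8.16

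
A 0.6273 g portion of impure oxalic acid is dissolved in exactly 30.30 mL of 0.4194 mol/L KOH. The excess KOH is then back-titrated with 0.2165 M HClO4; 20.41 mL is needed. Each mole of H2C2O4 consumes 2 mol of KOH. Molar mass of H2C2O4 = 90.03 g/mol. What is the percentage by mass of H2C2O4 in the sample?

59.5%

Total n(KOH) added = 0.4194 x 0.03030 = 0.01271 mol.
n(HClO4) used = 0.2165 x 0.02041 = 0.004419 mol, which equals the excess n(KOH).
So n(KOH) consumed by the sample = 0.01271 - 0.004419 = 0.008289 mol.
n(H2C2O4) = 0.008289 / 2 = 0.004145 mol.
mass H2C2O4 = 0.004145 x 90.03 = 0.3731 g, so %H2C2O4 = 0.3731/0.6273 x 100 = 59.5%.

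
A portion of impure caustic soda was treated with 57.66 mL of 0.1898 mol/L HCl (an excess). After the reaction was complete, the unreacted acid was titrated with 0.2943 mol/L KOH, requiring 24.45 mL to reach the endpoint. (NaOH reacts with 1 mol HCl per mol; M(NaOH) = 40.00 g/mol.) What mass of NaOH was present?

Total n(HCl) added = 0.1898 x 0.05766 = 0.01094 mol.
n(KOH) used = 0.2943 x 0.02445 = 0.007196 mol, which equals the excess n(HCl).
So n(HCl) consumed by the sample = 0.01094 - 0.007196 = 0.003748 mol.
n(NaOH) = 0.003748 / 1 = 0.003748 mol.
mass = 0.003748 mol x 40.00 g/mol = 0.150 g.

0.150 g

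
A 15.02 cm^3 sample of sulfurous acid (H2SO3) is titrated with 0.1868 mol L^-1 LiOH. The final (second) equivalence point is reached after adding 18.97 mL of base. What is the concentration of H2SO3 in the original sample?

n(LiOH) = 0.1868 x 0.01897 = 0.003544 mol.
At the final (second) equivalence point, 2 mol OH^- react per mol H2SO3, so n(H2SO3) = 0.003544 / 2 = 0.001772 mol.
[H2SO3] = 0.001772 / 0.01502 L = 0.118 M.

0.118 M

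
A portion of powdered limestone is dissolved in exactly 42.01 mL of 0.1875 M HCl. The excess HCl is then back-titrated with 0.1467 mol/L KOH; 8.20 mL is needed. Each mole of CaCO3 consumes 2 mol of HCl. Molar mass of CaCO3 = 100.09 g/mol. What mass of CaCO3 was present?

0.334 g

Total n(HCl) added = 0.1875 x 0.04201 = 0.007877 mol.
n(KOH) used = 0.1467 x 0.008200 = 0.001203 mol, which equals the excess n(HCl).
So n(HCl) consumed by the sample = 0.007877 - 0.001203 = 0.006674 mol.
n(CaCO3) = 0.006674 / 2 = 0.003337 mol.
mass = 0.003337 mol x 100.09 g/mol = 0.334 g.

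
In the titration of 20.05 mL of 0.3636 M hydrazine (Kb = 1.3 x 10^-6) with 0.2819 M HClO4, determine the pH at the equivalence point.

4.46

n(N2H4) = 0.3636 x 0.02005 = 0.007290 mol; V(HClO4) at equivalence = 0.007290/0.2819 = 0.02586 L.
At equivalence the base is fully converted to N2H5+; total volume = 0.04591 L, so [N2H5+] = 0.007290/0.04591 = 0.1588 M.
Ka(N2H5+) = Kw/Kb = 1.0e-14 / 1.3 x 10^-6 = 7.69e-9.
[H^+] = sqrt(Ka x [N2H5+]) = sqrt(7.69e-9 x 0.1588) = 3.49e-5 M.
pH = -log(3.49e-5) = 4.46.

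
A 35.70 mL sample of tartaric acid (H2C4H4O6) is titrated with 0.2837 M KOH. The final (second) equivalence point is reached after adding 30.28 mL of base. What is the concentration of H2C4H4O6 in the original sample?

n(KOH) = 0.2837 x 0.03028 = 0.008590 mol.
At the final (second) equivalence point, 2 mol OH^- react per mol H2C4H4O6, so n(H2C4H4O6) = 0.008590 / 2 = 0.004295 mol.
[H2C4H4O6] = 0.004295 / 0.03570 L = 0.120 M.

0.120 M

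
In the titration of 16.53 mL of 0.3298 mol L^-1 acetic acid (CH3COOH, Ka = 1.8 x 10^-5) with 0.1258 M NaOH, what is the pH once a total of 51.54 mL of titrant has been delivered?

n(acid) = 0.3298 x 0.01653 = 0.005452 mol; n(NaOH) added = 0.1258 x 0.05154 = 0.006484 mol.
Base is in excess by 0.006484 - 0.005452 = 0.001032 mol in a total volume of 0.06807 L.
[OH^-] = 0.001032/0.06807 = 0.01516 M, so pOH = 1.82 and pH = 14.00 - 1.82 = 12.18.

12.18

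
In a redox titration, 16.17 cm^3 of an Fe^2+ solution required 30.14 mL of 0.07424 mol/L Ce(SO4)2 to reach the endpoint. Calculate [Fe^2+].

n(Ce(SO4)2) = 0.07424 x 0.03014 = 0.002238 mol.
From the balanced equation, 1 mol Ce(SO4)2 reacts with 1 mol Fe^2+, so n(Fe^2+) = 0.002238 x 1/1 = 0.002238 mol.
[Fe^2+] = 0.002238 / 0.01617 L = 0.138 M.

0.138 M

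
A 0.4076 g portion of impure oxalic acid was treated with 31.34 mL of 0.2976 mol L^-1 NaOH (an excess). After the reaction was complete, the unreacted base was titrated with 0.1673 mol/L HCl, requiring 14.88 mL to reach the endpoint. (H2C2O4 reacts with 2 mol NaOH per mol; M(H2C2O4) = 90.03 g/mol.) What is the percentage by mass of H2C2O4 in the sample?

Total n(NaOH) added = 0.2976 x 0.03134 = 0.009327 mol.
n(HCl) used = 0.1673 x 0.01488 = 0.002489 mol, which equals the excess n(NaOH).
So n(NaOH) consumed by the sample = 0.009327 - 0.002489 = 0.006837 mol.
n(H2C2O4) = 0.006837 / 2 = 0.003419 mol.
mass H2C2O4 = 0.003419 x 90.03 = 0.3078 g, so %H2C2O4 = 0.3078/0.4076 x 100 = 75.5%.

75.5%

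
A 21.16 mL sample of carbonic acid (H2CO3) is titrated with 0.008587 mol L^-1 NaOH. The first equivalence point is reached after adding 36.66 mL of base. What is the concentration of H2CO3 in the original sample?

0.0149 M

n(NaOH) = 0.008587 x 0.03666 = 0.0003148 mol.
At the first equivalence point, 1 mol OH^- react per mol H2CO3, so n(H2CO3) = 0.0003148 / 1 = 0.0003148 mol.
[H2CO3] = 0.0003148 / 0.02116 L = 0.0149 M.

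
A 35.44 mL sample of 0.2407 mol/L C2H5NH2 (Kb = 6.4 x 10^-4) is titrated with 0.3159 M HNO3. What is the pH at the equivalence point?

5.84

n(C2H5NH2) = 0.2407 x 0.03544 = 0.008530 mol; V(HNO3) at equivalence = 0.008530/0.3159 = 0.02700 L.
At equivalence the base is fully converted to C2H5NH3+; total volume = 0.06244 L, so [C2H5NH3+] = 0.008530/0.06244 = 0.1366 M.
Ka(C2H5NH3+) = Kw/Kb = 1.0e-14 / 6.4 x 10^-4 = 1.56e-11.
[H^+] = sqrt(Ka x [C2H5NH3+]) = sqrt(1.56e-11 x 0.1366) = 1.46e-6 M.
pH = -log(1.46e-6) = 5.84.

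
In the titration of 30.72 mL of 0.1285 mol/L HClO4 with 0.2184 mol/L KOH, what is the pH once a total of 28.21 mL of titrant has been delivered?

n(acid) = 0.1285 x 0.03072 = 0.003948 mol; n(KOH) added = 0.2184 x 0.02821 = 0.006161 mol.
Base is in excess by 0.006161 - 0.003948 = 0.002214 mol in a total volume of 0.05893 L.
[OH^-] = 0.002214/0.05893 = 0.03756 M, so pOH = 1.43 and pH = 14.00 - 1.43 = 12.57.

12.57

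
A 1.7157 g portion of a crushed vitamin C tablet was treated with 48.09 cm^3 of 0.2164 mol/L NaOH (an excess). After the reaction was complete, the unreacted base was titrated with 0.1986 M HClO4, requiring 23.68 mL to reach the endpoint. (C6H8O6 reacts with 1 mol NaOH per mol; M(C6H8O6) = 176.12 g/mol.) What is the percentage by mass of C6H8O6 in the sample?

58.6%

Total n(NaOH) added = 0.2164 x 0.04809 = 0.01041 mol.
n(HClO4) used = 0.1986 x 0.02368 = 0.004703 mol, which equals the excess n(NaOH).
So n(NaOH) consumed by the sample = 0.01041 - 0.004703 = 0.005704 mol.
n(C6H8O6) = 0.005704 / 1 = 0.005704 mol.
mass C6H8O6 = 0.005704 x 176.12 = 1.005 g, so %C6H8O6 = 1.005/1.7157 x 100 = 58.6%.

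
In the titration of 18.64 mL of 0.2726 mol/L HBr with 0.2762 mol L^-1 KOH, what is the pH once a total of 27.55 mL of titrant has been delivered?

12.74

n(acid) = 0.2726 x 0.01864 = 0.005081 mol; n(KOH) added = 0.2762 x 0.02755 = 0.007609 mol.
Base is in excess by 0.007609 - 0.005081 = 0.002528 mol in a total volume of 0.04619 L.
[OH^-] = 0.002528/0.04619 = 0.05473 M, so pOH = 1.26 and pH = 14.00 - 1.26 = 12.74.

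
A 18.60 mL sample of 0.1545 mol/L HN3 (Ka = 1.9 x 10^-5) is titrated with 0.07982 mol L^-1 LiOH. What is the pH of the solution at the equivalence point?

8.72

n(HN3) = 0.1545 x 0.01860 = 0.002874 mol; V(LiOH) at equivalence = 0.002874/0.07982 = 0.03600 L.
At equivalence all the acid is converted to N3-; total volume = 0.01860 + 0.03600 = 0.05460 L, so [N3-] = 0.002874/0.05460 = 0.05263 M.
Kb = Kw/Ka = 1.0e-14 / 1.9 x 10^-5 = 5.26e-10.
[OH^-] = sqrt(Kb x [N3-]) = sqrt(5.26e-10 x 0.05263) = 5.26e-6 M.
pOH = 5.28, so pH = 14.00 - 5.28 = 8.72.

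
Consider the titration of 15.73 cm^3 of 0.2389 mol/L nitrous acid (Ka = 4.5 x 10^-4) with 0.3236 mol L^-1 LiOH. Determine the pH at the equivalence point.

8.24

n(HNO2) = 0.2389 x 0.01573 = 0.003758 mol; V(LiOH) at equivalence = 0.003758/0.3236 = 0.01161 L.
At equivalence all the acid is converted to NO2-; total volume = 0.01573 + 0.01161 = 0.02734 L, so [NO2-] = 0.003758/0.02734 = 0.1374 M.
Kb = Kw/Ka = 1.0e-14 / 4.5 x 10^-4 = 2.22e-11.
[OH^-] = sqrt(Kb x [NO2-]) = sqrt(2.22e-11 x 0.1374) = 1.75e-6 M.
pOH = 5.76, so pH = 14.00 - 5.76 = 8.24.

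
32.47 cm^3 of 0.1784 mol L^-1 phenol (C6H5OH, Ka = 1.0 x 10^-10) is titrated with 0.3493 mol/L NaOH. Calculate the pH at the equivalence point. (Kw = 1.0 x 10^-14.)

11.54

n(C6H5OH) = 0.1784 x 0.03247 = 0.005793 mol; V(NaOH) at equivalence = 0.005793/0.3493 = 0.01658 L.
At equivalence all the acid is converted to C6H5O-; total volume = 0.03247 + 0.01658 = 0.04905 L, so [C6H5O-] = 0.005793/0.04905 = 0.1181 M.
Kb = Kw/Ka = 1.0e-14 / 1.0 x 10^-10 = 0.000100.
[OH^-] = sqrt(Kb x [C6H5O-]) = sqrt(0.000100 x 0.1181) = 0.00344 M.
pOH = 2.46, so pH = 14.00 - 2.46 = 11.54.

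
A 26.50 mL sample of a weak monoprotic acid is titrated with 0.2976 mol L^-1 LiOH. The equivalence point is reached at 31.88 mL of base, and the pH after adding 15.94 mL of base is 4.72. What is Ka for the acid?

1.9 x 10^-5

15.94 mL is half of the equivalence volume, so this is the half-equivalence point where [HA] = [A^-].
At half-equivalence pH = pKa, so pKa = 4.72.
Ka = 10^(-4.72) = 1.9 x 10^-5.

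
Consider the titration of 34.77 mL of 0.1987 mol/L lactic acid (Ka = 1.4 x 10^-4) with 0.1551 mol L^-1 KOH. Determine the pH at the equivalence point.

n(HC3H5O3) = 0.1987 x 0.03477 = 0.006909 mol; V(KOH) at equivalence = 0.006909/0.1551 = 0.04454 L.
At equivalence all the acid is converted to C3H5O3-; total volume = 0.03477 + 0.04454 = 0.07931 L, so [C3H5O3-] = 0.006909/0.07931 = 0.08711 M.
Kb = Kw/Ka = 1.0e-14 / 1.4 x 10^-4 = 7.14e-11.
[OH^-] = sqrt(Kb x [C3H5O3-]) = sqrt(7.14e-11 x 0.08711) = 2.49e-6 M.
pOH = 5.60, so pH = 14.00 - 5.60 = 8.40.

8.40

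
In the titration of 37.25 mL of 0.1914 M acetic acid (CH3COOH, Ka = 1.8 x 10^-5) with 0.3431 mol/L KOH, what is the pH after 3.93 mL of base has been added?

Initial n(CH3COOH) = 0.1914 x 0.03725 = 0.007130 mol.
n(KOH) added = 0.3431 x 0.003930 = 0.001348 mol, converting that many moles of CH3COOH to CH3COO-.
Remaining n(CH3COOH) = 0.005781 mol; n(CH3COO-) = 0.001348 mol.
By Henderson-Hasselbalch, pH = pKa + log([A^-]/[HA]) = 4.74 + log(0.001348/0.005781) = 4.74 + (-0.63) = 4.11.

4.11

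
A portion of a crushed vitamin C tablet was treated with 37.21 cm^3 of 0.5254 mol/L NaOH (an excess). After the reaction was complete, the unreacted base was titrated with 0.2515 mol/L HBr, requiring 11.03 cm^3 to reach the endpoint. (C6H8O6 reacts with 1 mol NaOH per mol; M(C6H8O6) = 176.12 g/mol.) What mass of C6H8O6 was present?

2.95 g

Total n(NaOH) added = 0.5254 x 0.03721 = 0.01955 mol.
n(HBr) used = 0.2515 x 0.01103 = 0.002774 mol, which equals the excess n(NaOH).
So n(NaOH) consumed by the sample = 0.01955 - 0.002774 = 0.01678 mol.
n(C6H8O6) = 0.01678 / 1 = 0.01678 mol.
mass = 0.01678 mol x 176.12 g/mol = 2.95 g.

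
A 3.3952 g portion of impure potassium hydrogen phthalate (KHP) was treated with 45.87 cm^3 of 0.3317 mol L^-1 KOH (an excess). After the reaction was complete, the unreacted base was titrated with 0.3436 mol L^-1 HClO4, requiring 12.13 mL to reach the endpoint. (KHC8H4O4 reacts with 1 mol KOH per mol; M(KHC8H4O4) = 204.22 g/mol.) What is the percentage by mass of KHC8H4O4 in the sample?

66.4%

Total n(KOH) added = 0.3317 x 0.04587 = 0.01522 mol.
n(HClO4) used = 0.3436 x 0.01213 = 0.004168 mol, which equals the excess n(KOH).
So n(KOH) consumed by the sample = 0.01522 - 0.004168 = 0.01105 mol.
n(KHC8H4O4) = 0.01105 / 1 = 0.01105 mol.
mass KHC8H4O4 = 0.01105 x 204.22 = 2.256 g, so %KHC8H4O4 = 2.256/3.3952 x 100 = 66.4%.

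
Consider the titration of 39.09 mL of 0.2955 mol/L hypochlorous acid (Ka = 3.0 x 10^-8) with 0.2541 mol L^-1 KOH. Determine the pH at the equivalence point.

n(HClO) = 0.2955 x 0.03909 = 0.01155 mol; V(KOH) at equivalence = 0.01155/0.2541 = 0.04546 L.
At equivalence all the acid is converted to ClO-; total volume = 0.03909 + 0.04546 = 0.08455 L, so [ClO-] = 0.01155/0.08455 = 0.1366 M.
Kb = Kw/Ka = 1.0e-14 / 3.0 x 10^-8 = 3.33e-7.
[OH^-] = sqrt(Kb x [ClO-]) = sqrt(3.33e-7 x 0.1366) = 0.000213 M.
pOH = 3.67, so pH = 14.00 - 3.67 = 10.33.

10.33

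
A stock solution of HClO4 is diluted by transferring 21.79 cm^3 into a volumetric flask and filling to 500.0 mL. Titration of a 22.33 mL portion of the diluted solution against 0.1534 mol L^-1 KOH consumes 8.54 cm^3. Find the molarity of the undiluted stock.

1.35 M

n(KOH) = 0.1534 x 0.008540 = 0.001310 mol.
n(HClO4) in the aliquot = 0.001310 mol.
[diluted HClO4] = 0.001310 / 0.02233 = 0.05867 M.
Dilution factor = 500.0/21.79 = 22.95, so [stock] = 0.05867 x 22.95 = 1.35 M.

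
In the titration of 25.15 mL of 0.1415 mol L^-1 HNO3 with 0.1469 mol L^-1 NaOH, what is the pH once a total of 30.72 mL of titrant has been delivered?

12.23

n(acid) = 0.1415 x 0.02515 = 0.003559 mol; n(NaOH) added = 0.1469 x 0.03072 = 0.004513 mol.
Base is in excess by 0.004513 - 0.003559 = 0.0009540 mol in a total volume of 0.05587 L.
[OH^-] = 0.0009540/0.05587 = 0.01708 M, so pOH = 1.77 and pH = 14.00 - 1.77 = 12.23.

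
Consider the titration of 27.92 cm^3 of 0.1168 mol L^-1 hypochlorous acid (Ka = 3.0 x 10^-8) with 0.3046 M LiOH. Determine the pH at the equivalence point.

n(HClO) = 0.1168 x 0.02792 = 0.003261 mol; V(LiOH) at equivalence = 0.003261/0.3046 = 0.01071 L.
At equivalence all the acid is converted to ClO-; total volume = 0.02792 + 0.01071 = 0.03863 L, so [ClO-] = 0.003261/0.03863 = 0.08443 M.
Kb = Kw/Ka = 1.0e-14 / 3.0 x 10^-8 = 3.33e-7.
[OH^-] = sqrt(Kb x [ClO-]) = sqrt(3.33e-7 x 0.08443) = 0.000168 M.
pOH = 3.78, so pH = 14.00 - 3.78 = 10.22.

10.22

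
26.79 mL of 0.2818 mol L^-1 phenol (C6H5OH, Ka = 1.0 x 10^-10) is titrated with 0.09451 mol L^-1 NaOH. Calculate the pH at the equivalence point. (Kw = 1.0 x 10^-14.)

11.42

n(C6H5OH) = 0.2818 x 0.02679 = 0.007549 mol; V(NaOH) at equivalence = 0.007549/0.09451 = 0.07988 L.
At equivalence all the acid is converted to C6H5O-; total volume = 0.02679 + 0.07988 = 0.1067 L, so [C6H5O-] = 0.007549/0.1067 = 0.07077 M.
Kb = Kw/Ka = 1.0e-14 / 1.0 x 10^-10 = 0.000100.
[OH^-] = sqrt(Kb x [C6H5O-]) = sqrt(0.000100 x 0.07077) = 0.00266 M.
pOH = 2.58, so pH = 14.00 - 2.58 = 11.42.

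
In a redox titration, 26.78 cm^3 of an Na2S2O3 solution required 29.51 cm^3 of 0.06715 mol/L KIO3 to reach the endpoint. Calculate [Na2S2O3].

0.444 M

n(KIO3) = 0.06715 x 0.02951 = 0.001982 mol.
From the balanced equation, 1 mol KIO3 reacts with 6 mol Na2S2O3, so n(Na2S2O3) = 0.001982 x 6/1 = 0.01189 mol.
[Na2S2O3] = 0.01189 / 0.02678 L = 0.444 M.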